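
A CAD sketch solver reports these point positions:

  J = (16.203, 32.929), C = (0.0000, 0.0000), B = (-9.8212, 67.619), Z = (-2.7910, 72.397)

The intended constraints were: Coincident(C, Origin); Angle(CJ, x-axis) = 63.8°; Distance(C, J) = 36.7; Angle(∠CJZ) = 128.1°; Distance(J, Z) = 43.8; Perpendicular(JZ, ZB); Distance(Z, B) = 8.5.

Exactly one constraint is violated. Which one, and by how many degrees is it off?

Perpendicular(JZ, ZB) — off by 8.50°.

C = (0.00, 0.00) ✓; CJ at 63.80° ✓; |CJ| = 36.70 ✓; ∠CJZ = 128.1° ✓; |JZ| = 43.80 ✓; ∠(JZ, ZB) = 98.50° ✗; |ZB| = 8.500 ✓.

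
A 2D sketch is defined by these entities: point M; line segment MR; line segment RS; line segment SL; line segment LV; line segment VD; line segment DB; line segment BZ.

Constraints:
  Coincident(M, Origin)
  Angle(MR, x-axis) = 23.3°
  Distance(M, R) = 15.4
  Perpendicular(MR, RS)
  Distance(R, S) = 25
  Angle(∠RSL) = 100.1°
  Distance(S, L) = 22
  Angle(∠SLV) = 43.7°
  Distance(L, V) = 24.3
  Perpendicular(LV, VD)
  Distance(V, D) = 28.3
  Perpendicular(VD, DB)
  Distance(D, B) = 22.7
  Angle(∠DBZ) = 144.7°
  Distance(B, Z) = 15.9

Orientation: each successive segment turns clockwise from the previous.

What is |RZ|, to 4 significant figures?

51.00

M is at the origin; MR runs at 23.3° with length 15.4, so R = (14.14, 6.091). The perpendicularity gives RS at right angles to MR, so RS runs at -66.70°; with |RS| = 25.0, S = (24.03, -16.87). ∠RSL = 100.1° gives SL at -146.6° from the x-axis; with |SL| = 22.0, L = (5.666, -28.98). ∠SLV = 43.7° gives LV at 77.10° from the x-axis; with |LV| = 24.3, V = (11.09, -5.294). The perpendicularity gives VD at right angles to LV, so VD runs at -12.90°; with |VD| = 28.3, D = (38.68, -11.61). VD is perpendicular to DB, so DB runs at -102.9°; with |DB| = 22.7, B = (33.61, -33.74). ∠DBZ = 144.7° gives BZ at -138.2° from the x-axis; with |BZ| = 15.9, Z = (21.76, -44.34). Then |RZ| = |Z − R| = 51.00.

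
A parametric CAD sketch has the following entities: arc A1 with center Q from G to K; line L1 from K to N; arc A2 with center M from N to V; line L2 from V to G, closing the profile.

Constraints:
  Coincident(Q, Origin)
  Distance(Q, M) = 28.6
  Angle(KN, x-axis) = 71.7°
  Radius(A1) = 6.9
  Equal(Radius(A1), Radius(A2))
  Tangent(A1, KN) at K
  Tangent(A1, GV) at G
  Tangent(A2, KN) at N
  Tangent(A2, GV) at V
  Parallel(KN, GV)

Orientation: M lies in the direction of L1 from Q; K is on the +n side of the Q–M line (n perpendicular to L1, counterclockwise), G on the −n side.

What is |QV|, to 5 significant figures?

29.421

The slot axis is L1's direction at 71.7°, so u = (cos 71.7°, sin 71.7°) = (0.31399, 0.94943) and n = (−sin 71.7°, cos 71.7°) = (-0.94943, 0.31399). Q is at the origin and M lies 28.6 along u from Q, so M = 28.6·u = (8.9802, 27.154). Tangency of A1 to both parallel lines with radius 6.9 puts K and G at Q ± 6.9·n: K = (-6.5510, 2.1665), G = (6.5510, -2.1665). Equal radii place N and V the same way about M: N = M + 6.9·n = (2.4291, 29.320), V = M − 6.9·n = (15.531, 24.987). Then |QV| = |V − Q| = 29.421.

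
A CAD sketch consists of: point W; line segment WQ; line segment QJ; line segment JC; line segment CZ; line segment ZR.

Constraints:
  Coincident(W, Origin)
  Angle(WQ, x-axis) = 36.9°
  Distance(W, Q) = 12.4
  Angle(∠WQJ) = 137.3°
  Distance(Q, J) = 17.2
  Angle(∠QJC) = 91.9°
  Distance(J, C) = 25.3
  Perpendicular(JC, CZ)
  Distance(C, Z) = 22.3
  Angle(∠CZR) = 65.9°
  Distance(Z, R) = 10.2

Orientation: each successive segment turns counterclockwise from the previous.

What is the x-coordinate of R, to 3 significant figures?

-6.46

The perpendicularity gives CZ at right angles to JC, so CZ runs at -102°; with |CZ| = 22.3, Z = (-16.4, 7.96). ∠CZR = 65.9° gives ZR at 11.8° from the x-axis; with |ZR| = 10.2, R = (-6.46, 10.1). So R.x = -6.46.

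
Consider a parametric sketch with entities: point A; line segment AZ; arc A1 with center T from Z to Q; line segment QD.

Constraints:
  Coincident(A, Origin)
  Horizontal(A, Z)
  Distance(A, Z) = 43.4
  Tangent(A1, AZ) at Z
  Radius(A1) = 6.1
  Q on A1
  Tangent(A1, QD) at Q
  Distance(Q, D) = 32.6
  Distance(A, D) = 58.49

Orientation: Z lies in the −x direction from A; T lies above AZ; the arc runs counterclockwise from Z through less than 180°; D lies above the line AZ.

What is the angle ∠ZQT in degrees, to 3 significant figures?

39.7°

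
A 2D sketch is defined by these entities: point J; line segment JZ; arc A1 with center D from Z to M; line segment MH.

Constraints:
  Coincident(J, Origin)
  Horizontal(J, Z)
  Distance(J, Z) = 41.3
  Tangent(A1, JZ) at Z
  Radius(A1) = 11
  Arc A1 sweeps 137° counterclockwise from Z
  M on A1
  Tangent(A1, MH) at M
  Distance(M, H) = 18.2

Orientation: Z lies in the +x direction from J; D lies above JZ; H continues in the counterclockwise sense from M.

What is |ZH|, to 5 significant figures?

31.989

J is at the origin; JZ is horizontal with |JZ| = 41.3 and Z on the +x side, so Z = (41.300, 0.0000). A1 meets JZ tangentially, so DZ is at right angles to JZ, so D = Z + (0, 11) = (41.300, 11.000). On A1, Z sits at bearing -90° from D; a 137° counterclockwise sweep puts M at bearing 47°, so M = D + 11.0·(cos 47°, sin 47°) = (48.802, 19.045). Since A1 is tangent to MH there, DM ⟂ MH, so MH runs along (−sin 47°, cos 47°); with |MH| = 18.2, H = (35.491, 31.457). Then |ZH| = |H − Z| = 31.989.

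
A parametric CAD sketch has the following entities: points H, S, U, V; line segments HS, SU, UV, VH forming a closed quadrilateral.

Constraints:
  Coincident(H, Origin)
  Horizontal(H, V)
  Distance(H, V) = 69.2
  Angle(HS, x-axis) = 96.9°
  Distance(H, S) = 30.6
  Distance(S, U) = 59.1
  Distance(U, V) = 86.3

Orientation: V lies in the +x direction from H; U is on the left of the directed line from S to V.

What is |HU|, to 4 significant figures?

83.94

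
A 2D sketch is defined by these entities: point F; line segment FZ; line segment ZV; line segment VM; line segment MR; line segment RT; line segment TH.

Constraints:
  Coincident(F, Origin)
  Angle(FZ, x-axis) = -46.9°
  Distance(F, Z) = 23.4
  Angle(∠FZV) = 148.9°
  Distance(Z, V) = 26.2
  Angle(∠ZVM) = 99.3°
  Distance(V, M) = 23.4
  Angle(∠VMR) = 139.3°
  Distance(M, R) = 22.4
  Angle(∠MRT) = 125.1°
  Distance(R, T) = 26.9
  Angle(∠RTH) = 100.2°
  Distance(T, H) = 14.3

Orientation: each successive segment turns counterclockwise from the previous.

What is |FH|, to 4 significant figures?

19.71

F is at the origin; FZ runs at -46.9° with length 23.4, so Z = (15.99, -17.09). ∠FZV = 148.9° gives ZV at -15.80° from the x-axis; with |ZV| = 26.2, V = (41.20, -24.22). ∠ZVM = 99.3° gives VM at 64.90° from the x-axis; with |VM| = 23.4, M = (51.12, -3.029). ∠VMR = 139.3° gives MR at 105.6° from the x-axis; with |MR| = 22.4, R = (45.10, 18.55). ∠MRT = 125.1° gives RT at 160.5° from the x-axis; with |RT| = 26.9, T = (19.74, 27.53). ∠RTH = 100.2° gives TH at -119.7° from the x-axis; with |TH| = 14.3, H = (12.66, 15.10). Then |FH| = |H − F| = 19.71.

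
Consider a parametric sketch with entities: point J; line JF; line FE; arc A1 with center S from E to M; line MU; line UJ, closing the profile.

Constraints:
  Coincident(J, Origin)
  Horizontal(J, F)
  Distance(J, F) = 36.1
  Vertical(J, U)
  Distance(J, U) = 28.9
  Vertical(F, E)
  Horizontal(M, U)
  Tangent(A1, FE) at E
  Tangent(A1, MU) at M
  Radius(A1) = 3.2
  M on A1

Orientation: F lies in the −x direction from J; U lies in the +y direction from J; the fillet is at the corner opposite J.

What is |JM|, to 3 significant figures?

43.8

J is at the origin; J and F share the same y with |JF| = 36.1 and F on the −x side, so F = (-36.1, 0.00). JU is vertical with |JU| = 28.9 and U on the +y side, so U = (0.00, 28.9). The virtual corner opposite J is at (-36.1, 28.9). A1 meets FE tangentially, so SE is at right angles to FE and since A1 is tangent to MU there, SM ⟂ MU, with radius 3.2, so the center S sits 3.2 in from both sides at S = (-32.9, 25.7). That places the tangent points at E = (-36.1, 25.7) on FE and M = (-32.9, 28.9) on MU. Then |JM| = |M − J| = 43.8.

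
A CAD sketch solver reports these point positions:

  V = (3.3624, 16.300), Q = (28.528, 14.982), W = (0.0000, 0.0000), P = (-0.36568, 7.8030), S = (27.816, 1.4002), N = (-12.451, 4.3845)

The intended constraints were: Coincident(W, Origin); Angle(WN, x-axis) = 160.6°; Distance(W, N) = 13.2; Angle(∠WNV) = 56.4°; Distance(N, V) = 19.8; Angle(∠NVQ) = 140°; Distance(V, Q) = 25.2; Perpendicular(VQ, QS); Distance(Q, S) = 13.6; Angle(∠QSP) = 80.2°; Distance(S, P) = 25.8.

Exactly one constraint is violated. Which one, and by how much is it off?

Distance(S, P) = 25.8 — off by 3.10.

W = (0.00, 0.00) ✓; WN at 160.6° ✓; |WN| = 13.20 ✓; ∠WNV = 56.40° ✓; |NV| = 19.80 ✓; ∠NVQ = 140.0° ✓; |VQ| = 25.20 ✓; ∠(VQ, QS) = 90.00° ✓; |QS| = 13.60 ✓; ∠QSP = 80.20° ✓; |SP| = 28.90 ✗.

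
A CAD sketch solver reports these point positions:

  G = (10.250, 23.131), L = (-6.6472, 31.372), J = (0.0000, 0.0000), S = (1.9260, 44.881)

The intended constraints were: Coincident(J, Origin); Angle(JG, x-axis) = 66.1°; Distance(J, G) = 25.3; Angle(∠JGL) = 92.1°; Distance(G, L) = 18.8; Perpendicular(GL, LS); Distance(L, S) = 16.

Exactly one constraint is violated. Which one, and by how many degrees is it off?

Perpendicular(GL, LS) — off by 6.40°.

J = (0.00, 0.00) ✓; JG at 66.10° ✓; |JG| = 25.30 ✓; ∠JGL = 92.10° ✓; |GL| = 18.80 ✓; ∠(GL, LS) = 96.40° ✗; |LS| = 16.00 ✓.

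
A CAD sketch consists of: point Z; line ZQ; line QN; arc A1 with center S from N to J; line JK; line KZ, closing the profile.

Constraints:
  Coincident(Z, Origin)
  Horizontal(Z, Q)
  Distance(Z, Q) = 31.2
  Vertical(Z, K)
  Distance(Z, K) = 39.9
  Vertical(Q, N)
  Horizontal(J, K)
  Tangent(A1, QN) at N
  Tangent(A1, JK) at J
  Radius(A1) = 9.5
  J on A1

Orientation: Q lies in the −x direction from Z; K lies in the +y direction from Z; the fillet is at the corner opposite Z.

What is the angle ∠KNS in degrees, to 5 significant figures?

16.935°

Z is at the origin; Z and Q share the same y with |ZQ| = 31.2 and Q on the −x side, so Q = (-31.200, 0.0000). Z and K share the same x with |ZK| = 39.9 and K on the +y side, so K = (0.0000, 39.900). The virtual corner opposite Z is at (-31.200, 39.900). The tangent condition forces SN to be normal to QN and tangency of A1 to JK means the radius SJ is perpendicular to JK, with radius 9.5, so the center S sits 9.5 in from both sides at S = (-21.700, 30.400). That places the tangent points at N = (-31.200, 30.400) on QN and J = (-21.700, 39.900) on JK. Then cos ∠KNS = NK·NS / (|NK||NS|), giving 16.935°.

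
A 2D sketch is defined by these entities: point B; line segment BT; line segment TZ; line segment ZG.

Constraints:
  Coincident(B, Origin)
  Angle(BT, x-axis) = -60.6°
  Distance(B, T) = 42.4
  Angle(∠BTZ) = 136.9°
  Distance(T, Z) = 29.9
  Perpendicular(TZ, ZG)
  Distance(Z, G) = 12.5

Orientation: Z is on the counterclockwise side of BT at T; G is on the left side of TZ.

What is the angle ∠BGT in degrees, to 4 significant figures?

37.83°

B is at the origin; BT runs at -60.6° with length 42.4, so T = 42.4·(cos -60.6°, sin -60.6°) = (20.81, -36.94). ∠BTZ = 136.9°, so TZ runs at -60.6° + (180° − 136.9°) = -17.50° from the x-axis; with |TZ| = 29.9, Z = T + 29.9·(cos -17.50°, sin -17.50°) = (49.33, -45.93). The perpendicularity gives ZG at right angles to TZ; with |ZG| = 12.5 on the left of TZ, G = Z + 12.5·(0.3007, 0.9537) = (53.09, -34.01). Then cos ∠BGT = GB·GT / (|GB||GT|), giving 37.83°.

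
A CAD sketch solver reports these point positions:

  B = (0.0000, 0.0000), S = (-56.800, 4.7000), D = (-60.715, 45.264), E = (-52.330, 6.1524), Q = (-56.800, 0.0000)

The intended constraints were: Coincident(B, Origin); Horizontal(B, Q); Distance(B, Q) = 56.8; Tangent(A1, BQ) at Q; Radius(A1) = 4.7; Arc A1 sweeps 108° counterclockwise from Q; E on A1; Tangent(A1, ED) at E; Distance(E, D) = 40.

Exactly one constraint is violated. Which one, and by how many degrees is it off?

Tangent(A1, ED) at E — off by 5.90°.

B = (0.00, 0.00) ✓; B.y = 0.00, Q.y = 0.00 ✓; |BQ| = 56.80 ✓; ∠(SQ, QB) = 90.00° ✓; |SQ| = 4.700 ✓; bearing(S→E) − bearing(S→Q) = 108.0° ✓; |SE| = 4.700 ✓; ∠(SE, ED) = 95.90° ✗; |ED| = 40.00 ✓.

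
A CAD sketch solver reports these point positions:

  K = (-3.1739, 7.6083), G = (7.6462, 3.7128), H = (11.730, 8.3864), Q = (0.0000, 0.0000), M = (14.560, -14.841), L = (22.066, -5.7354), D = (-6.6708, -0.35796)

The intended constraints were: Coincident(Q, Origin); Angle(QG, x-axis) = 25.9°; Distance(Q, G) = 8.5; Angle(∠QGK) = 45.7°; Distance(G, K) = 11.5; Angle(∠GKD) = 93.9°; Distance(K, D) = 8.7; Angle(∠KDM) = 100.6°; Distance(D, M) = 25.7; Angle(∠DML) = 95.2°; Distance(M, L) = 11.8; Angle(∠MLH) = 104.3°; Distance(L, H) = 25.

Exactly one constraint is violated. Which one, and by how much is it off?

Distance(L, H) = 25 — off by 7.50.

Q = (0.00, 0.00) ✓; QG at 25.90° ✓; |QG| = 8.500 ✓; ∠QGK = 45.70° ✓; |GK| = 11.50 ✓; ∠GKD = 93.90° ✓; |KD| = 8.700 ✓; ∠KDM = 100.6° ✓; |DM| = 25.70 ✓; ∠DML = 95.20° ✓; |ML| = 11.80 ✓; ∠MLH = 104.3° ✓; |LH| = 17.50 ✗.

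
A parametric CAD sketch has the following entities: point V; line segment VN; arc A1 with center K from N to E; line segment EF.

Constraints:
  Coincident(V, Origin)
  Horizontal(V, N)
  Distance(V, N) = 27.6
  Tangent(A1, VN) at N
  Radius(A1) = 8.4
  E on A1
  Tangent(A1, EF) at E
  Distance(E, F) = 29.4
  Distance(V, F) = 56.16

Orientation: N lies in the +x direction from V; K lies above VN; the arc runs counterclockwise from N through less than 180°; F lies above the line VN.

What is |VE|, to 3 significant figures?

36.0

V is at the origin; VN is horizontal with |VN| = 27.6 and N on the +x side, so N = (27.6, 0.00). A1 meets VN tangentially, so KN is at right angles to VN, so K = N + (0, 8.4) = (27.6, 8.40). Since KE ⟂ EF (tangency), |KF| = √(8.4² + 29.4²) = 30.6 regardless of where E sits on A1. So F lies on both circle(V, 56.16) and circle(K, 30.6); the above-VN intersection is F = (45.1, 33.5). E is the foot of the tangent from F: E = (35.5, 5.67).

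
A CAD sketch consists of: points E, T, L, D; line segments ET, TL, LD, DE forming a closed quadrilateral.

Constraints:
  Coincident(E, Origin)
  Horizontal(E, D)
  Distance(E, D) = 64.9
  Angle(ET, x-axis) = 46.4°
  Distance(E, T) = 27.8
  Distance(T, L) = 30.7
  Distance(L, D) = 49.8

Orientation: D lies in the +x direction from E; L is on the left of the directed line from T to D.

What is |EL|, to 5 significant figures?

58.494

E is at the origin; E and D share the same y with |ED| = 64.9 and D in +x, so D = (64.9, 0). ET runs at 46.4° with |ET| = 27.8, so T = (19.171, 20.132). L is determined by |TL| = 30.7 and |LD| = 49.8 together: it lies at the intersection of circle(T, 30.7) and circle(D, 49.8). With |TD| = 49.964, the foot of the radical line on TD is 9.5954 from T and the perpendicular offset is √(30.7² − 9.5954²) = 29.162. Taking the left-of-TD solution: L = (39.704, 42.956).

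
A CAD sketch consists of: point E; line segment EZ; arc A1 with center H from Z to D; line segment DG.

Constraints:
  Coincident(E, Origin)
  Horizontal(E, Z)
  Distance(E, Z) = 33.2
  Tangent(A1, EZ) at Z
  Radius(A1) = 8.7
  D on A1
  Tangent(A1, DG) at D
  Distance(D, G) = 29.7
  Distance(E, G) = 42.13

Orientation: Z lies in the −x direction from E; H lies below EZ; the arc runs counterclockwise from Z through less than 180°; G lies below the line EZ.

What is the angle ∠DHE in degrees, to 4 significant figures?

153.9°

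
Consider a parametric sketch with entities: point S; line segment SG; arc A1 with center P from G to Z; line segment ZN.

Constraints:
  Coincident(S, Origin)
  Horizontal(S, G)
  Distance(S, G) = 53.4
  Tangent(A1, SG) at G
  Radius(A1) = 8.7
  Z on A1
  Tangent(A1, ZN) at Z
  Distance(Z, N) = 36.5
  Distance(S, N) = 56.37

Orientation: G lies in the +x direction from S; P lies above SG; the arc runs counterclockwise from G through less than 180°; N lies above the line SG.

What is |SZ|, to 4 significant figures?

61.79

S is at the origin; SG is horizontal with |SG| = 53.4 and G on the +x side, so G = (53.40, 0.000). The tangent condition forces PG to be normal to SG, so P = G + (0, 8.7) = (53.40, 8.700). Since PZ ⟂ ZN (tangency), |PN| = √(8.7² + 36.5²) = 37.52 regardless of where Z sits on A1. So N lies on both circle(S, 56.37) and circle(P, 37.52); the above-SG intersection is N = (37.06, 42.48). Z is the foot of the tangent from N: Z = (60.14, 14.20).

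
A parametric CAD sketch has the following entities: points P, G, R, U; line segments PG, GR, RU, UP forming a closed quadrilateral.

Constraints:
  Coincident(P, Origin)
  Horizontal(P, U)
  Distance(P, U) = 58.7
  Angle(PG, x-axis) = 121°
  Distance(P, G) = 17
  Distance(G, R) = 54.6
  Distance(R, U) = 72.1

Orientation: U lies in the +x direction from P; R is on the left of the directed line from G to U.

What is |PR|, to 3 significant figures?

64.1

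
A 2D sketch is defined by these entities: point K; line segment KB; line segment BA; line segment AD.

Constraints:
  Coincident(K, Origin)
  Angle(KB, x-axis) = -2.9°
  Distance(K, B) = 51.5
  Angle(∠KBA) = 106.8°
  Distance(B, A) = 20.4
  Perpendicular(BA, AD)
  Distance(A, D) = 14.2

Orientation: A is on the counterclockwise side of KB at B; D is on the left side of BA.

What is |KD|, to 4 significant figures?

49.77

K is at the origin; KB runs at -2.9° with length 51.5, so B = 51.5·(cos -2.9°, sin -2.9°) = (51.43, -2.606). ∠KBA = 106.8°, so BA runs at -2.9° + (180° − 106.8°) = 70.30° from the x-axis; with |BA| = 20.4, A = B + 20.4·(cos 70.30°, sin 70.30°) = (58.31, 16.60). The perpendicularity gives AD at right angles to BA; with |AD| = 14.2 on the left of BA, D = A + 14.2·(-0.9415, 0.3371) = (44.94, 21.39). Then |KD| = |D − K| = 49.77.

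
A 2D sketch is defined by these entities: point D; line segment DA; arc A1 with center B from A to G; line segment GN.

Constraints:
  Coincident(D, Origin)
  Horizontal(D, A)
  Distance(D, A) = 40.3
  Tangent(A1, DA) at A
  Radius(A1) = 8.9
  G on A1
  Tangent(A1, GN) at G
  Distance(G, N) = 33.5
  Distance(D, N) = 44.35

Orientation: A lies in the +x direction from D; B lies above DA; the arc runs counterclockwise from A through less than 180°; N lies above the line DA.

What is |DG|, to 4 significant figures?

48.90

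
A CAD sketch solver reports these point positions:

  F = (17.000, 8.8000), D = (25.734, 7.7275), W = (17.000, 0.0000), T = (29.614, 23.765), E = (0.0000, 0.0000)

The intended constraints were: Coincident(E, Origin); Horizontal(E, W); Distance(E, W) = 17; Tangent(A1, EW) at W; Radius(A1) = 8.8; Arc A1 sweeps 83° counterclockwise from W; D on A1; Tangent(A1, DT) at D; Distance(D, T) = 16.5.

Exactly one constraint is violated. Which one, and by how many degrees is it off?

Tangent(A1, DT) at D — off by 6.60°.

E = (0.00, 0.00) ✓; E.y = 0.00, W.y = 0.00 ✓; |EW| = 17.00 ✓; ∠(FW, WE) = 90.00° ✓; |FW| = 8.800 ✓; bearing(F→D) − bearing(F→W) = 83.00° ✓; |FD| = 8.800 ✓; ∠(FD, DT) = 96.60° ✗; |DT| = 16.50 ✓.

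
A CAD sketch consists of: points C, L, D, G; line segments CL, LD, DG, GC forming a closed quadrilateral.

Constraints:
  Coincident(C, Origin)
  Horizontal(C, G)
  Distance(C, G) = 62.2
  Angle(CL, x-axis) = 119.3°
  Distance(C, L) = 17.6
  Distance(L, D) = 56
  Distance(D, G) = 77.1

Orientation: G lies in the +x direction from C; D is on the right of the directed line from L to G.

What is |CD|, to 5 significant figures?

40.562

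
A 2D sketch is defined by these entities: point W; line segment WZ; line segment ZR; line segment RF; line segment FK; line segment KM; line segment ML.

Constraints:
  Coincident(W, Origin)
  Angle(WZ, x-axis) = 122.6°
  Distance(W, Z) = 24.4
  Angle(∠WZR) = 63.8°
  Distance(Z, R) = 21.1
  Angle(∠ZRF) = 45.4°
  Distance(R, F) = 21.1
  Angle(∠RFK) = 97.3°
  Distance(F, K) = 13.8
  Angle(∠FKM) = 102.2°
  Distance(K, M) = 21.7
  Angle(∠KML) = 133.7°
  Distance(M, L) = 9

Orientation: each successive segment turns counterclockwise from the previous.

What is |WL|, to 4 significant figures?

37.82

W is at the origin; WZ runs at 122.6° with length 24.4, so Z = (-13.15, 20.56). ∠WZR = 63.8° gives ZR at -121.2° from the x-axis; with |ZR| = 21.1, R = (-24.08, 2.508). ∠ZRF = 45.4° gives RF at 13.40° from the x-axis; with |RF| = 21.1, F = (-3.551, 7.398). ∠RFK = 97.3° gives FK at 96.10° from the x-axis; with |FK| = 13.8, K = (-5.017, 21.12). ∠FKM = 102.2° gives KM at 173.9° from the x-axis; with |KM| = 21.7, M = (-26.59, 23.43). ∠KML = 133.7° gives ML at -139.8° from the x-axis; with |ML| = 9.0, L = (-33.47, 17.62). Then |WL| = |L − W| = 37.82.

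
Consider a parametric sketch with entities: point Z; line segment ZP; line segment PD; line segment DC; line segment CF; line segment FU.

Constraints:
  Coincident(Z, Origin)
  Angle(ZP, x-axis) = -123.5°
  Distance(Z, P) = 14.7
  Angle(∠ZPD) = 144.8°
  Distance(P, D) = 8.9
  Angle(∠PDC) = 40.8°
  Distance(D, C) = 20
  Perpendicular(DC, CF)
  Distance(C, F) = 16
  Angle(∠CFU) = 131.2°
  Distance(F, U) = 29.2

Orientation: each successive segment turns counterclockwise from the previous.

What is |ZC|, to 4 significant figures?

7.378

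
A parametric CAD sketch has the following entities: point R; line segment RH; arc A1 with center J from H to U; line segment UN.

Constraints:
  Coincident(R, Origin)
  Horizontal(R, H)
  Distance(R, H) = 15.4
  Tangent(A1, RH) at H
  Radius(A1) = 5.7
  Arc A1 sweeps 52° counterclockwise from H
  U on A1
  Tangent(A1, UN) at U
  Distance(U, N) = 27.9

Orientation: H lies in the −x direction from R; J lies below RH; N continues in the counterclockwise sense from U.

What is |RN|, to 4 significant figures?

44.26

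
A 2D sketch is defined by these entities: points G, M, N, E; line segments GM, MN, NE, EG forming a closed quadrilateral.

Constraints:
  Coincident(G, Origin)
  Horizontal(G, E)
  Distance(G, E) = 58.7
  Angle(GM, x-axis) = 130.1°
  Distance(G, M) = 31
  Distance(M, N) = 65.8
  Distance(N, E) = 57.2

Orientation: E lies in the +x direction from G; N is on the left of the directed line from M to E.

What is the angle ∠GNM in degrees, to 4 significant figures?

27.19°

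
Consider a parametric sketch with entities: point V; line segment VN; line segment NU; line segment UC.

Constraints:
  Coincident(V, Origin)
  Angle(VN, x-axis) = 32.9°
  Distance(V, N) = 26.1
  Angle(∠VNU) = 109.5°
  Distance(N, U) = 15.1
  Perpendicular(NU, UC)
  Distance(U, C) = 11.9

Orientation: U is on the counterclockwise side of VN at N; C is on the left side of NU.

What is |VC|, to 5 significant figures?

26.989

V is at the origin; VN runs at 32.9° with length 26.1, so N = 26.1·(cos 32.9°, sin 32.9°) = (21.914, 14.177). ∠VNU = 109.5°, so NU runs at 32.9° + (180° − 109.5°) = 103.40° from the x-axis; with |NU| = 15.1, U = N + 15.1·(cos 103.40°, sin 103.40°) = (18.415, 28.866). NU ⟂ UC; with |UC| = 11.9 on the left of NU, C = U + 11.9·(-0.97278, -0.23175) = (6.8387, 26.108). Then |VC| = |C − V| = 26.989.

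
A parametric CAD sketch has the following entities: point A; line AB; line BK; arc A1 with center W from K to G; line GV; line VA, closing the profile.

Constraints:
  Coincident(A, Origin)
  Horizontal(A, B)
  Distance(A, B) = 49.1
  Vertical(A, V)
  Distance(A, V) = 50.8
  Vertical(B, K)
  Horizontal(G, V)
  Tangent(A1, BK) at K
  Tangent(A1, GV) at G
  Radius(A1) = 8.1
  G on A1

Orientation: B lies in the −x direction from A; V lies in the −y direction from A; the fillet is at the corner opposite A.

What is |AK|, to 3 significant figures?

65.1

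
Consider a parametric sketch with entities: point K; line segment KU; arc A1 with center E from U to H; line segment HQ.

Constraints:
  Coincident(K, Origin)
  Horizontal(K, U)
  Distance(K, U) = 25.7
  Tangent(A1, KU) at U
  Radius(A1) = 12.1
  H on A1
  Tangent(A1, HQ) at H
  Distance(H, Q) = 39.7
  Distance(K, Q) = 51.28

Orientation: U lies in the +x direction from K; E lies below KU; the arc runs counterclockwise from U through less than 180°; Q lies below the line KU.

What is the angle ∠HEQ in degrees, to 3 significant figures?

73.0°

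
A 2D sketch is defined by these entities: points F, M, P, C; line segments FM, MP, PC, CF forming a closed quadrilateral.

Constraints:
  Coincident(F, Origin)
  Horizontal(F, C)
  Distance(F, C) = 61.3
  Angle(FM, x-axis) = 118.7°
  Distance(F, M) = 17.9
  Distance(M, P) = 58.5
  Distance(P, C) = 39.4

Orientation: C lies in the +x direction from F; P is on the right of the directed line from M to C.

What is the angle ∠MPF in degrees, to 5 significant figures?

6.5328°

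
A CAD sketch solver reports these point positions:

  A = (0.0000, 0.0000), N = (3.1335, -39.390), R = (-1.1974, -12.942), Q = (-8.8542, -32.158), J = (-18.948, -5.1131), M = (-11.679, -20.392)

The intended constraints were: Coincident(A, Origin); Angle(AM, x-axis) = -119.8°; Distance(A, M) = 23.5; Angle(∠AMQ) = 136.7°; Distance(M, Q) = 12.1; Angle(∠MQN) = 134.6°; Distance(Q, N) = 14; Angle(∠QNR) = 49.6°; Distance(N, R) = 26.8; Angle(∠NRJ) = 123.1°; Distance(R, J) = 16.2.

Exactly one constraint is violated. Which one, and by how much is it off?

Distance(R, J) = 16.2 — off by 3.20.

A = (0.00, 0.00) ✓; AM at -119.8° ✓; |AM| = 23.50 ✓; ∠AMQ = 136.7° ✓; |MQ| = 12.10 ✓; ∠MQN = 134.6° ✓; |QN| = 14.00 ✓; ∠QNR = 49.60° ✓; |NR| = 26.80 ✓; ∠NRJ = 123.1° ✓; |RJ| = 19.40 ✗.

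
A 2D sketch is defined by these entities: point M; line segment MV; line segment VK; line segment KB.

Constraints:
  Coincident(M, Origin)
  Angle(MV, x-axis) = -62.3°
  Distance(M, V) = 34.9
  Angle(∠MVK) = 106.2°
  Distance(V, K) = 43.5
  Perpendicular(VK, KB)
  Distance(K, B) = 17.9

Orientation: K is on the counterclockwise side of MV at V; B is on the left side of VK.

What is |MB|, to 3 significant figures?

55.5

M is at the origin; MV runs at -62.3° with length 34.9, so V = 34.9·(cos -62.3°, sin -62.3°) = (16.2, -30.9). ∠MVK = 106.2°, so VK runs at -62.3° + (180° − 106.2°) = 11.5° from the x-axis; with |VK| = 43.5, K = V + 43.5·(cos 11.5°, sin 11.5°) = (58.8, -22.2). VK ⟂ KB; with |KB| = 17.9 on the left of VK, B = K + 17.9·(-0.199, 0.980) = (55.3, -4.69). Then |MB| = |B − M| = 55.5.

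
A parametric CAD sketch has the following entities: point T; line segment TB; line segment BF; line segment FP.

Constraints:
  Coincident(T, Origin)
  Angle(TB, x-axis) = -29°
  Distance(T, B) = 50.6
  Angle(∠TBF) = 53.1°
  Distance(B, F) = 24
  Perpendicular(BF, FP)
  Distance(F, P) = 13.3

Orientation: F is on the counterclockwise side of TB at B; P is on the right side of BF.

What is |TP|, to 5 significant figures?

54.141

T is at the origin; TB runs at -29.0° with length 50.6, so B = 50.6·(cos -29.0°, sin -29.0°) = (44.256, -24.531). ∠TBF = 53.1°, so BF runs at -29.0° + (180° − 53.1°) = 97.900° from the x-axis; with |BF| = 24.0, F = B + 24.0·(cos 97.900°, sin 97.900°) = (40.957, -0.75914). BF ⟂ FP; with |FP| = 13.3 on the right of BF, P = F + 13.3·(0.99051, 0.13744) = (54.131, 1.0689). Then |TP| = |P − T| = 54.141.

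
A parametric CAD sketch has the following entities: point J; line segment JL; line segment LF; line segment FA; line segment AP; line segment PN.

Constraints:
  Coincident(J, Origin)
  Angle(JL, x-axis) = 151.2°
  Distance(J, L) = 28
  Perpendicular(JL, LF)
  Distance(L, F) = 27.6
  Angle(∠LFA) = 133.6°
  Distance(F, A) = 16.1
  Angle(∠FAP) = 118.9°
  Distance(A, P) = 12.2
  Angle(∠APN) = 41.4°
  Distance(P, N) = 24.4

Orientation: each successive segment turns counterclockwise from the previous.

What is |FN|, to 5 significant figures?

2.6423

∠FAP = 118.9° gives AP at -11.300° from the x-axis; with |AP| = 12.2, P = (-21.001, -28.434). ∠APN = 41.4° gives PN at 127.30° from the x-axis; with |PN| = 24.4, N = (-35.787, -9.0243). Then |FN| = |N − F| = 2.6423.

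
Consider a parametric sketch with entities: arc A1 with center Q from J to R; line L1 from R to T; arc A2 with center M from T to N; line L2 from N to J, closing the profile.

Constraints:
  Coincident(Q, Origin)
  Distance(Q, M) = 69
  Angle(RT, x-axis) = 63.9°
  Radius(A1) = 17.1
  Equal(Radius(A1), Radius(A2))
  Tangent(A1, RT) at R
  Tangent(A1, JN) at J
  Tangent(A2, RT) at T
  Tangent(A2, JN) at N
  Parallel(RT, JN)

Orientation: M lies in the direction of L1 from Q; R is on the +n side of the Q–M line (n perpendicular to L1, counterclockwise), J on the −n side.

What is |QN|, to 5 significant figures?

71.087

The slot axis is L1's direction at 63.9°, so u = (cos 63.9°, sin 63.9°) = (0.43994, 0.89803) and n = (−sin 63.9°, cos 63.9°) = (-0.89803, 0.43994). Q is at the origin and M lies 69.0 along u from Q, so M = 69.0·u = (30.356, 61.964). Tangency of A1 to both parallel lines with radius 17.1 puts R and J at Q ± 17.1·n: R = (-15.356, 7.5230), J = (15.356, -7.5230). Equal radii place T and N the same way about M: T = M + 17.1·n = (15.000, 69.487), N = M − 17.1·n = (45.712, 54.441). Then |QN| = |N − Q| = 71.087.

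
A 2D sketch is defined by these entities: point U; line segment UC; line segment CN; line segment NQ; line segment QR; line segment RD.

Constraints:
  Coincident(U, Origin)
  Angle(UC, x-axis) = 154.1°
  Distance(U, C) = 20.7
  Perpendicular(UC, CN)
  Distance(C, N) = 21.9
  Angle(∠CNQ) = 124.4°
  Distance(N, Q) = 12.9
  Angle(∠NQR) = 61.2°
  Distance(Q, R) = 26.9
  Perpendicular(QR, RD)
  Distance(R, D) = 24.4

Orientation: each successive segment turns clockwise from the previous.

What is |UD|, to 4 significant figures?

31.71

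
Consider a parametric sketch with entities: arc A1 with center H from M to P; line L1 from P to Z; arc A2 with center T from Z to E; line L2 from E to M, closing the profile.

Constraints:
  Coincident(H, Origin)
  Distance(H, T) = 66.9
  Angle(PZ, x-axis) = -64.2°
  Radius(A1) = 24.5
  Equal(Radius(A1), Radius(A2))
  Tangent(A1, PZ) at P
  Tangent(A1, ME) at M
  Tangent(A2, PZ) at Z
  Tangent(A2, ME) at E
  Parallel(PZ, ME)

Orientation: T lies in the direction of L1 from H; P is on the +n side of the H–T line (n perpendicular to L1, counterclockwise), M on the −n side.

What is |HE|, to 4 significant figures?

71.25

The slot axis is L1's direction at -64.2°, so u = (cos -64.2°, sin -64.2°) = (0.4352, -0.9003) and n = (−sin -64.2°, cos -64.2°) = (0.9003, 0.4352). H is at the origin and T lies 66.9 along u from H, so T = 66.9·u = (29.12, -60.23). Tangency of A1 to both parallel lines with radius 24.5 puts P and M at H ± 24.5·n: P = (22.06, 10.66), M = (-22.06, -10.66). Equal radii place Z and E the same way about T: Z = T + 24.5·n = (51.17, -49.57), E = T − 24.5·n = (7.059, -70.89). Then |HE| = |E − H| = 71.25.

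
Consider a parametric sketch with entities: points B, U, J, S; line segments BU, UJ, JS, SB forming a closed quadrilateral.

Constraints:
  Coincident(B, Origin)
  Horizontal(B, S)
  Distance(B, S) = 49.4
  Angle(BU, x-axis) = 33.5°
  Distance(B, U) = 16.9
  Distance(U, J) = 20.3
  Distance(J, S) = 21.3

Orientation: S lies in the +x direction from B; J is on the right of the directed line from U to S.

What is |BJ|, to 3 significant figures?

29.1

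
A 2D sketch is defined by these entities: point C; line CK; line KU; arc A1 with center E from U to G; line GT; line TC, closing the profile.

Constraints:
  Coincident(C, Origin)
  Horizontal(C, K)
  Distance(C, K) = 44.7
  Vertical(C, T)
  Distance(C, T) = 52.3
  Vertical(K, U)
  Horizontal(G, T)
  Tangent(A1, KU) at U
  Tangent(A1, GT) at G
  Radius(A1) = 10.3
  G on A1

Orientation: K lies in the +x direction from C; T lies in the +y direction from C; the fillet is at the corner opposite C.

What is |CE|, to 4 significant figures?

54.29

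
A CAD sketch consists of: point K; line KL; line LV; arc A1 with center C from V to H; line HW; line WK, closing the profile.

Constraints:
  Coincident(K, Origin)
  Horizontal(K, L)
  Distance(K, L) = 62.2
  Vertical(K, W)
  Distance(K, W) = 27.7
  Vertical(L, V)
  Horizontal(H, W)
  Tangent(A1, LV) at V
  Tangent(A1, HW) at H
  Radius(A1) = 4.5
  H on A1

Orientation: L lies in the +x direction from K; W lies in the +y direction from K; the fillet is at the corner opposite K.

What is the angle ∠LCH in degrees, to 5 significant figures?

169.02°

K is at the origin; K and L share the same y with |KL| = 62.2 and L on the +x side, so L = (62.200, 0.0000). KW is vertical with |KW| = 27.7 and W on the +y side, so W = (0.0000, 27.700). The virtual corner opposite K is at (62.200, 27.700). A1 meets LV tangentially, so CV is at right angles to LV and since A1 is tangent to HW there, CH ⟂ HW, with radius 4.5, so the center C sits 4.5 in from both sides at C = (57.700, 23.200). That places the tangent points at V = (62.200, 23.200) on LV and H = (57.700, 27.700) on HW. Then cos ∠LCH = CL·CH / (|CL||CH|), giving 169.02°.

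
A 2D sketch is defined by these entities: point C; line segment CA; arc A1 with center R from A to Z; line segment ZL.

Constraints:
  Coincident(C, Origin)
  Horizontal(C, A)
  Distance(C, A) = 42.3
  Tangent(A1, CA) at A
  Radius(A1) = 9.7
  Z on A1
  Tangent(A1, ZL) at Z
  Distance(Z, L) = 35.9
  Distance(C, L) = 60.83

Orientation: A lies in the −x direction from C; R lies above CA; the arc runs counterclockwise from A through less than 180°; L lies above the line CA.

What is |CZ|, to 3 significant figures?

34.7

Checks: |RZ| = 9.700 ✓; ∠(RZ, ZL) = 90.00° ✓; |ZL| = 35.90 ✓; |CL| = 60.83 ✓.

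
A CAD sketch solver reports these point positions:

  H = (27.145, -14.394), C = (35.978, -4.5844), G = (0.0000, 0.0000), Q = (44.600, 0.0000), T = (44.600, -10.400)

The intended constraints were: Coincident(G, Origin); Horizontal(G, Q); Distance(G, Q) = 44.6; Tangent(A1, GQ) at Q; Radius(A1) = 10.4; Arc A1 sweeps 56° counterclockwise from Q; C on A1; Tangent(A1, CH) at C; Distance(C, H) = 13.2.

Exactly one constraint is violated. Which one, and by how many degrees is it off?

Tangent(A1, CH) at C — off by 8.00°.

G = (0.00, 0.00) ✓; G.y = 0.00, Q.y = 0.00 ✓; |GQ| = 44.60 ✓; ∠(TQ, QG) = 90.00° ✓; |TQ| = 10.40 ✓; bearing(T→C) − bearing(T→Q) = 56.00° ✓; |TC| = 10.40 ✓; ∠(TC, CH) = 98.00° ✗; |CH| = 13.20 ✓.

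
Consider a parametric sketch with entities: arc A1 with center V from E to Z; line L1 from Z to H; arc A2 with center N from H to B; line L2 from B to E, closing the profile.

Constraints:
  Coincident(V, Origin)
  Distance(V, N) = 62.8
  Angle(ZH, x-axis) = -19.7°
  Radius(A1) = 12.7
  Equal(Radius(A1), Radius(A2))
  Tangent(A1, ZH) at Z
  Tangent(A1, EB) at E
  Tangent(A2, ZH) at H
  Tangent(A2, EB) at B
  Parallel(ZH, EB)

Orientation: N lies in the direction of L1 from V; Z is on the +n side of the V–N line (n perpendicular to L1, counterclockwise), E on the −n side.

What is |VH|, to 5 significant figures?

64.071

Tangency of A1 to both parallel lines with radius 12.7 puts Z and E at V ± 12.7·n: Z = (4.2811, 11.957), E = (-4.2811, -11.957). Equal radii place H and B the same way about N: H = N + 12.7·n = (63.405, -9.2129), B = N − 12.7·n = (54.843, -33.126). Then |VH| = |H − V| = 64.071.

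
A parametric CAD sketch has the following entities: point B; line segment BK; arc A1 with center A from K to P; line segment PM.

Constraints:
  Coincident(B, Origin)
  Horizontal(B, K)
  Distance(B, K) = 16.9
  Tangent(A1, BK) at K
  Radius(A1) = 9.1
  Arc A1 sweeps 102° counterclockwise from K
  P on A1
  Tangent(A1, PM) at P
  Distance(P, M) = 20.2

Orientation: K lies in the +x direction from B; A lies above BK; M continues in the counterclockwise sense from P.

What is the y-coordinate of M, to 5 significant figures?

30.751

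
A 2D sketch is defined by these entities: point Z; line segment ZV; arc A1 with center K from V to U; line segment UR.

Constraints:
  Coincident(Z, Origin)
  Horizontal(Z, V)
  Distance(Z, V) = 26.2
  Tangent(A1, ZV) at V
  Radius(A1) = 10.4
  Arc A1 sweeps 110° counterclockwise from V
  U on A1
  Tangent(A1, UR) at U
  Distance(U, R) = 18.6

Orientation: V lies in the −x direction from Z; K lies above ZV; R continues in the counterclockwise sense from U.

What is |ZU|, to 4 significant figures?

21.56

The tangent condition forces KV to be normal to ZV, so K = V + (0, 10.4) = (-26.20, 10.40). On A1, V sits at bearing -90° from K; a 110° counterclockwise sweep puts U at bearing 20°, so U = K + 10.4·(cos 20°, sin 20°) = (-16.43, 13.96). Then |ZU| = |U − Z| = 21.56.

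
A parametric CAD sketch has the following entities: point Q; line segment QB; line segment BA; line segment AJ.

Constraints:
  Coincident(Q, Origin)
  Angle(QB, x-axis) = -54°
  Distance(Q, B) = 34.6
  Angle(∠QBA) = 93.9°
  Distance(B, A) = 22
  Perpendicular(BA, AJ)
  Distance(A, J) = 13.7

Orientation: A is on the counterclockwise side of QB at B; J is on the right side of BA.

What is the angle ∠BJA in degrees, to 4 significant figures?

58.09°

∠QBA = 93.9°, so BA runs at -54.0° + (180° − 93.9°) = 32.10° from the x-axis; with |BA| = 22.0, A = B + 22.0·(cos 32.10°, sin 32.10°) = (38.97, -16.30). BA is perpendicular to AJ; with |AJ| = 13.7 on the right of BA, J = A + 13.7·(0.5314, -0.8471) = (46.25, -27.91). Then cos ∠BJA = JB·JA / (|JB||JA|), giving 58.09°.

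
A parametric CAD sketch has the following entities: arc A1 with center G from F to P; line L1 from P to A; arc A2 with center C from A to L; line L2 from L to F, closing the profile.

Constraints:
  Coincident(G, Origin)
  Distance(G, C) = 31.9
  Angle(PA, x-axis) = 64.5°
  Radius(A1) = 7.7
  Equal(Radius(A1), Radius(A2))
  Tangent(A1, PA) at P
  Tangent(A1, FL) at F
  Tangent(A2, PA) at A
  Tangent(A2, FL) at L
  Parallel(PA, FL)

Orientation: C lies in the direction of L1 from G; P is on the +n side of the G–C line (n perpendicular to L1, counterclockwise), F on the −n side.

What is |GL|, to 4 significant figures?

32.82

Tangency of A1 to both parallel lines with radius 7.7 puts P and F at G ± 7.7·n: P = (-6.950, 3.315), F = (6.950, -3.315). Equal radii place A and L the same way about C: A = C + 7.7·n = (6.783, 32.11), L = C − 7.7·n = (20.68, 25.48). Then |GL| = |L − G| = 32.82.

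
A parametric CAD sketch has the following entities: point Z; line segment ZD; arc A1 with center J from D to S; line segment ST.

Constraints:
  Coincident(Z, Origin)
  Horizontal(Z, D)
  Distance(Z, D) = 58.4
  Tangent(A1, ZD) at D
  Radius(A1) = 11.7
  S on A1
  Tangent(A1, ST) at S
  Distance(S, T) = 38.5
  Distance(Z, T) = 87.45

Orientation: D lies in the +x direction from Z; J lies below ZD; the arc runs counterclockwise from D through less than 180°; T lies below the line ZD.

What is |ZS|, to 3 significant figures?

52.5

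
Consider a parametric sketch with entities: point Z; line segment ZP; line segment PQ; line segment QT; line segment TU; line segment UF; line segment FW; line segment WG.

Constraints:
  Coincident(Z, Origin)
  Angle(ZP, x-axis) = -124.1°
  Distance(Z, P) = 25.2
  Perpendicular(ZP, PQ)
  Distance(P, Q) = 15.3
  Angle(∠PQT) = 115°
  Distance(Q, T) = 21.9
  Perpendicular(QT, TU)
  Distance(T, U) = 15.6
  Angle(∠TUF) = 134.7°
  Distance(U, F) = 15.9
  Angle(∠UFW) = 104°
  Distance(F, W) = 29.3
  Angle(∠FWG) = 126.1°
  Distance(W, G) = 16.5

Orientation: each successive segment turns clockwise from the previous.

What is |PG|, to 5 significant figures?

20.950

Z is at the origin; ZP runs at -124.1° with length 25.2, so P = (-14.128, -20.867). ZP ⟂ PQ, so PQ runs at 145.90°; with |PQ| = 15.3, Q = (-26.797, -12.289). ∠PQT = 115.0° gives QT at 80.900° from the x-axis; with |QT| = 21.9, T = (-23.334, 9.3350). The perpendicularity gives TU at right angles to QT, so TU runs at -9.1000°; with |TU| = 15.6, U = (-7.9301, 6.8678). ∠TUF = 134.7° gives UF at -54.400° from the x-axis; with |UF| = 15.9, F = (1.3256, -6.0605). ∠UFW = 104.0° gives FW at -130.40° from the x-axis; with |FW| = 29.3, W = (-17.664, -28.374). ∠FWG = 126.1° gives WG at 175.70° from the x-axis; with |WG| = 16.5, G = (-34.118, -27.136). Then |PG| = |G − P| = 20.950.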